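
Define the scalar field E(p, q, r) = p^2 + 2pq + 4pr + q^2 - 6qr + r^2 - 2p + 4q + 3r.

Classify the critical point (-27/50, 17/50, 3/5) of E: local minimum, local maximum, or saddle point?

The Hessian is constant: H = [[2, 2, 4], [2, 2, -6], [4, -6, 2]].
Leading principal minors: Δ₁ = 2, Δ₂ = 0, Δ₃ = -200.
The minors fit neither the all-positive nor the alternating-sign pattern, so H is indefinite: a saddle point.

saddle point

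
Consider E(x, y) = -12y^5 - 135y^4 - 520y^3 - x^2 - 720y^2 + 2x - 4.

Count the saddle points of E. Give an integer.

E separates as a function of x plus a function of y, so ∇E=0 decouples.
∂E/∂x = -2(x - 1) = 0 at x ∈ {1}; ∂E/∂y = -60y(y + 2)(y + 3)(y + 4) = 0 at y ∈ {-4, -3, -2, 0}.
The Hessian is diagonal: diag(E_xx, E_yy). Second derivatives: E_xx(1)=-2; E_yy(-4)=480, E_yy(-3)=-180, E_yy(-2)=240, E_yy(0)=-1440.
Saddle points occur where the two diagonal entries have opposite signs: (1, -4), (1, -2). Count: 2.

2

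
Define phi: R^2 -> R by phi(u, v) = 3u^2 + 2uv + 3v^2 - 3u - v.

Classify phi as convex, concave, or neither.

convex

phi is quadratic, so its Hessian is the constant matrix H = [[6, 2], [2, 6]].
det(H) = 32, tr(H) = 12.
det(H) > 0 and tr(H) > 0, so H is positive definite everywhere: convex.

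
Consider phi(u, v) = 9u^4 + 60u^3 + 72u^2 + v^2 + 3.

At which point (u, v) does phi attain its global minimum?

(-4, 0)

phi(u,v) separates as P(u) + Q(v) + 3, so its minimum is min P + min Q + 3.
P'(u) = 36u(u + 1)(u + 4) vanishes at u ∈ {-4, -1, 0}; Q'(v) = 2v vanishes at v ∈ {0}.
Local minima of P (where P''>0): P(-4)=-384, P(0)=0. Local minima of Q: Q(0)=0.
So the global minimum of phi is P(-4) + Q(0) + 3 = -384 + 0 + 3 = -381, attained at (-4, 0).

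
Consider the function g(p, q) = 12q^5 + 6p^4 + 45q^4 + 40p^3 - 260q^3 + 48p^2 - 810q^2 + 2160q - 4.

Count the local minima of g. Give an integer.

g separates as a function of p plus a function of q, so ∇g=0 decouples.
∂g/∂p = 24p(p + 1)(p + 4) = 0 at p ∈ {-4, -1, 0}; ∂g/∂q = 60(q - 3)(q - 1)(q + 3)(q + 4) = 0 at q ∈ {-4, -3, 1, 3}.
The Hessian is diagonal: diag(g_pp, g_qq). Second derivatives: g_pp(-4)=288, g_pp(-1)=-72, g_pp(0)=96; g_qq(-4)=-2100, g_qq(-3)=1440, g_qq(1)=-2400, g_qq(3)=5040.
Local minima occur where both diagonal entries positive: (-4, -3), (-4, 3), (0, -3), (0, 3). Count: 4.

4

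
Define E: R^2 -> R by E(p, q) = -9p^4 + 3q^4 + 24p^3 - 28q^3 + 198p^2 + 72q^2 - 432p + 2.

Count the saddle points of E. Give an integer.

5

E separates as a function of p plus a function of q, so ∇E=0 decouples.
∂E/∂p = -36(p - 4)(p - 1)(p + 3) = 0 at p ∈ {-3, 1, 4}; ∂E/∂q = 12q(q - 4)(q - 3) = 0 at q ∈ {0, 3, 4}.
The Hessian is diagonal: diag(E_pp, E_qq). Second derivatives: E_pp(-3)=-1008, E_pp(1)=432, E_pp(4)=-756; E_qq(0)=144, E_qq(3)=-36, E_qq(4)=48.
Saddle points occur where the two diagonal entries have opposite signs: (-3, 0), (-3, 4), (1, 3), (4, 0), (4, 4). Count: 5.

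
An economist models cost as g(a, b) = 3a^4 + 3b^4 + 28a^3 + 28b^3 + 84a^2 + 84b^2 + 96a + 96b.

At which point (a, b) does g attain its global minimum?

g(a,b) separates as P(a) + Q(b), so its minimum is min P + min Q.
P'(a) = 12(a + 1)(a + 2)(a + 4) vanishes at a ∈ {-4, -2, -1}; Q'(b) = 12(b + 1)(b + 2)(b + 4) vanishes at b ∈ {-4, -2, -1}.
Local minima of P (where P''>0): P(-4)=-64, P(-1)=-37. Local minima of Q: Q(-4)=-64, Q(-1)=-37.
So the global minimum of g is P(-4) + Q(-4) = -64 − 64 = -128, attained at (-4, -4).

(-4, -4)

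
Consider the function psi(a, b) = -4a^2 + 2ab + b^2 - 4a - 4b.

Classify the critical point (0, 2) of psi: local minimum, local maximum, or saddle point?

saddle point

The Hessian of psi is constant: H = [[-8, 2], [2, 2]].
det(H) = (-8)·2 − 2² = -20.
Since det(H) < 0, H is indefinite and the critical point is a saddle point.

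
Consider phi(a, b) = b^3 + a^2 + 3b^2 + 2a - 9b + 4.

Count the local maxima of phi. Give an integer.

0

phi separates as a function of a plus a function of b, so ∇phi=0 decouples.
∂phi/∂a = 2(a + 1) = 0 at a ∈ {-1}; ∂phi/∂b = 3(b - 1)(b + 3) = 0 at b ∈ {-3, 1}.
The Hessian is diagonal: diag(phi_aa, phi_bb). Second derivatives: phi_aa(-1)=2; phi_bb(-3)=-12, phi_bb(1)=12.
Local maxima occur where both diagonal entries negative: none. Count: 0.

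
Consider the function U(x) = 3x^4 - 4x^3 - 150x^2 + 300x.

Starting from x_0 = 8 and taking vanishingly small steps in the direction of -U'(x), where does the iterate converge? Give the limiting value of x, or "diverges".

5

U'(x) = 12(x - 5)(x - 1)(x + 5), so U'(8) = 3276.
Gradient descent moves in the -U' direction, i.e. x is decreasing.
The nearest critical point in that direction is x = 5, where U'' = 480 > 0 (a local minimum). The iterate converges there.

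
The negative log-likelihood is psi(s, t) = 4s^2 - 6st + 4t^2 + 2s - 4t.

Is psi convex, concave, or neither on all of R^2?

convex

psi is quadratic, so its Hessian is the constant matrix H = [[8, -6], [-6, 8]].
det(H) = 28, tr(H) = 16.
det(H) > 0 and tr(H) > 0, so H is positive definite everywhere: convex.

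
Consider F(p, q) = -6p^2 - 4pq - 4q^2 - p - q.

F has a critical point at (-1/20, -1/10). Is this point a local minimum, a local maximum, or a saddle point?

local maximum

The Hessian of F is constant: H = [[-12, -4], [-4, -8]].
det(H) = (-12)·(-8) − (-4)² = 80.
det(H) > 0 and tr(H) = -20 < 0, so H is negative definite and the point is a local maximum.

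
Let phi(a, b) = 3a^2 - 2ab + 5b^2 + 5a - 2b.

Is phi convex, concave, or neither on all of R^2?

convex

phi is quadratic, so its Hessian is the constant matrix H = [[6, -2], [-2, 10]].
det(H) = 56, tr(H) = 16.
det(H) > 0 and tr(H) > 0, so H is positive definite everywhere: convex.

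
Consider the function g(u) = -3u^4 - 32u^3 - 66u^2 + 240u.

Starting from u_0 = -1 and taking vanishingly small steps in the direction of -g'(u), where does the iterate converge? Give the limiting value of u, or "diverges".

-4

g'(u) = -12(u - 1)(u + 4)(u + 5), so g'(-1) = 288.
Gradient descent moves in the -g' direction, i.e. u is decreasing.
The nearest critical point in that direction is u = -4, where g'' = 60 > 0 (a local minimum). The iterate converges there.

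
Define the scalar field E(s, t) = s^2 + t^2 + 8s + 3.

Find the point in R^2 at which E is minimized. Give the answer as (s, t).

E(s,t) separates as P(s) + Q(t) + 3, so its minimum is min P + min Q + 3.
P'(s) = 2s + 8 vanishes at s ∈ {-4}; Q'(t) = 2t vanishes at t ∈ {0}.
Local minima of P (where P''>0): P(-4)=-16. Local minima of Q: Q(0)=0.
So the global minimum of E is P(-4) + Q(0) + 3 = -16 + 0 + 3 = -13, attained at (-4, 0).

(-4, 0)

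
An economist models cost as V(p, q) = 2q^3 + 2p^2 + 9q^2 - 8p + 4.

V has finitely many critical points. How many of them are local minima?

1

V separates as a function of p plus a function of q, so ∇V=0 decouples.
∂V/∂p = 4(p - 2) = 0 at p ∈ {2}; ∂V/∂q = 6q(q + 3) = 0 at q ∈ {-3, 0}.
The Hessian is diagonal: diag(V_pp, V_qq). Second derivatives: V_pp(2)=4; V_qq(-3)=-18, V_qq(0)=18.
Local minima occur where both diagonal entries positive: (2, 0). Count: 1.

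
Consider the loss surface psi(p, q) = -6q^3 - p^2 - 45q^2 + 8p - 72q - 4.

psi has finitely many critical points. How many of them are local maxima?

1

psi separates as a function of p plus a function of q, so ∇psi=0 decouples.
∂psi/∂p = -2(p - 4) = 0 at p ∈ {4}; ∂psi/∂q = -18(q + 1)(q + 4) = 0 at q ∈ {-4, -1}.
The Hessian is diagonal: diag(psi_pp, psi_qq). Second derivatives: psi_pp(4)=-2; psi_qq(-4)=54, psi_qq(-1)=-54.
Local maxima occur where both diagonal entries negative: (4, -1). Count: 1.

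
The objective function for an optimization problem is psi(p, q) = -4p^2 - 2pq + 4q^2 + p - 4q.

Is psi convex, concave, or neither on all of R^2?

psi is quadratic, so its Hessian is the constant matrix H = [[-8, -2], [-2, 8]].
det(H) = -68, tr(H) = 0.
det(H) < 0, so H is indefinite: neither convex nor concave.

neither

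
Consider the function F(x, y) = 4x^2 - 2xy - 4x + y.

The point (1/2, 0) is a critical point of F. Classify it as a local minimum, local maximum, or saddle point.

The Hessian of F is constant: H = [[8, -2], [-2, 0]].
det(H) = 8·0 − (-2)² = -4.
Since det(H) < 0, H is indefinite and the critical point is a saddle point.

saddle point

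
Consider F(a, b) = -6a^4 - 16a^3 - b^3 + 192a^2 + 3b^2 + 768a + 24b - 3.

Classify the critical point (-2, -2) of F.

local minimum

The mixed partial ∂²F/∂a∂b is 0, so the Hessian at any point is diag(F_aa, F_bb) = diag(24(-3a^2 - 4a + 16), 6(-b + 1)).
At (-2, -2): H = diag(288, 18).
Both eigenvalues are positive, so H is positive definite: a local minimum.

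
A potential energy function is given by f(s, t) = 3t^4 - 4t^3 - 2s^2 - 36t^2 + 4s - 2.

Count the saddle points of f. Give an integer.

f separates as a function of s plus a function of t, so ∇f=0 decouples.
∂f/∂s = -4(s - 1) = 0 at s ∈ {1}; ∂f/∂t = 12t(t - 3)(t + 2) = 0 at t ∈ {-2, 0, 3}.
The Hessian is diagonal: diag(f_ss, f_tt). Second derivatives: f_ss(1)=-4; f_tt(-2)=120, f_tt(0)=-72, f_tt(3)=180.
Saddle points occur where the two diagonal entries have opposite signs: (1, -2), (1, 3). Count: 2.

2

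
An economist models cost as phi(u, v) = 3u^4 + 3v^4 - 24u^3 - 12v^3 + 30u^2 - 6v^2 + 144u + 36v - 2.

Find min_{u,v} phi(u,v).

-116

phi(u,v) separates as P(u) + Q(v) − 2, so its minimum is min P + min Q − 2.
P'(u) = 12(u - 4)(u - 3)(u + 1) vanishes at u ∈ {-1, 3, 4}; Q'(v) = 12(v - 3)(v - 1)(v + 1) vanishes at v ∈ {-1, 1, 3}.
Local minima of P (where P''>0): P(-1)=-87, P(4)=288. Local minima of Q: Q(-1)=-27, Q(3)=-27.
So the global minimum of phi is P(-1) + Q(-1) − 2 = -87 − 27 − 2 = -116, attained at (-1, -1).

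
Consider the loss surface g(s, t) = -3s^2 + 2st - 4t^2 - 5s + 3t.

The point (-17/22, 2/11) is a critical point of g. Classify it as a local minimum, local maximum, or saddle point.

local maximum

The Hessian of g is constant: H = [[-6, 2], [2, -8]].
det(H) = (-6)·(-8) − 2² = 44.
det(H) > 0 and tr(H) = -14 < 0, so H is negative definite and the point is a local maximum.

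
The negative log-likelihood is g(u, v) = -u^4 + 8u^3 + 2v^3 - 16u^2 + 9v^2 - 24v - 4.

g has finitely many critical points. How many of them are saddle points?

g separates as a function of u plus a function of v, so ∇g=0 decouples.
∂g/∂u = -4u(u - 4)(u - 2) = 0 at u ∈ {0, 2, 4}; ∂g/∂v = 6(v - 1)(v + 4) = 0 at v ∈ {-4, 1}.
The Hessian is diagonal: diag(g_uu, g_vv). Second derivatives: g_uu(0)=-32, g_uu(2)=16, g_uu(4)=-32; g_vv(-4)=-30, g_vv(1)=30.
Saddle points occur where the two diagonal entries have opposite signs: (0, 1), (2, -4), (4, 1). Count: 3.

3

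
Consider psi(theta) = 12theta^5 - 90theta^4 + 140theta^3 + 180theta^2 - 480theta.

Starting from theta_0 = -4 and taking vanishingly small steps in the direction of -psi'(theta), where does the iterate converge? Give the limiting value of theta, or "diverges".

psi'(theta) = 60(theta - 4)(theta - 2)(theta - 1)(theta + 1), so psi'(-4) = 43200.
Gradient descent moves in the -psi' direction, i.e. theta is decreasing.
There is no critical point below theta=-4, and psi' keeps the same sign, so the iterate runs off to −∞.

diverges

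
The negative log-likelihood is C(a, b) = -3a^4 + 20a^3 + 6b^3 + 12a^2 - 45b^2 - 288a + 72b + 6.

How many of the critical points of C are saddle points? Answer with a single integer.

C separates as a function of a plus a function of b, so ∇C=0 decouples.
∂C/∂a = -12(a - 4)(a - 3)(a + 2) = 0 at a ∈ {-2, 3, 4}; ∂C/∂b = 18(b - 4)(b - 1) = 0 at b ∈ {1, 4}.
The Hessian is diagonal: diag(C_aa, C_bb). Second derivatives: C_aa(-2)=-360, C_aa(3)=60, C_aa(4)=-72; C_bb(1)=-54, C_bb(4)=54.
Saddle points occur where the two diagonal entries have opposite signs: (-2, 4), (3, 1), (4, 4). Count: 3.

3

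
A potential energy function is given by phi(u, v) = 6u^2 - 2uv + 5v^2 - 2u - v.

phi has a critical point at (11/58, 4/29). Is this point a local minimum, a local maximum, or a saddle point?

local minimum

The Hessian of phi is constant: H = [[12, -2], [-2, 10]].
det(H) = 12·10 − (-2)² = 116.
det(H) > 0 and tr(H) = 22 > 0, so H is positive definite and the point is a local minimum.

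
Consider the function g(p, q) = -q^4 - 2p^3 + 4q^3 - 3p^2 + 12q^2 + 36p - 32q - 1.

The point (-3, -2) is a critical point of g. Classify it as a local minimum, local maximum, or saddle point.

The mixed partial ∂²g/∂p∂q is 0, so the Hessian at any point is diag(g_pp, g_qq) = diag(-6(2p + 1), 12(-q^2 + 2q + 2)).
At (-3, -2): H = diag(30, -72).
The eigenvalues have opposite signs, so H is indefinite: a saddle point.

saddle point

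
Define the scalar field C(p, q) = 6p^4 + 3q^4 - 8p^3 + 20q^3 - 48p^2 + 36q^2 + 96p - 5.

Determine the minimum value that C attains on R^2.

-229

C(p,q) separates as A(p) + B(q) − 5, so its minimum is min A + min B − 5.
A'(p) = 24(p - 2)(p - 1)(p + 2) vanishes at p ∈ {-2, 1, 2}; B'(q) = 12q(q + 2)(q + 3) vanishes at q ∈ {-3, -2, 0}.
Local minima of A (where A''>0): A(-2)=-224, A(2)=32. Local minima of B: B(-3)=27, B(0)=0.
So the global minimum of C is A(-2) + B(0) − 5 = -224 + 0 − 5 = -229, attained at (-2, 0).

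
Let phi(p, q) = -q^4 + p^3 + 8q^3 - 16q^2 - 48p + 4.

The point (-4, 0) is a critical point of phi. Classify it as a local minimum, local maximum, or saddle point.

The mixed partial ∂²phi/∂p∂q is 0, so the Hessian at any point is diag(phi_pp, phi_qq) = diag(6p, 4(-3q^2 + 12q - 8)).
At (-4, 0): H = diag(-24, -32).
Both eigenvalues are negative, so H is negative definite: a local maximum.

local maximum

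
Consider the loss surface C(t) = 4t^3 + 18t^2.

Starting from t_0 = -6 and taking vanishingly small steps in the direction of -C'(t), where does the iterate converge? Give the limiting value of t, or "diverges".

diverges

C'(t) = 12t(t + 3), so C'(-6) = 216.
Gradient descent moves in the -C' direction, i.e. t is decreasing.
There is no critical point below t=-6, and C' keeps the same sign, so the iterate runs off to −∞.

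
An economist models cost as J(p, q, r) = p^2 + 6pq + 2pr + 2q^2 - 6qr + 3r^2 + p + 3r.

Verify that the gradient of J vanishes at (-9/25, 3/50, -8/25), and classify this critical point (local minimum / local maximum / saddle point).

saddle point

∇J = (2p + 6q + 2r + 1, 6p + 4q - 6r, 2p - 6q + 6r + 3); substituting (-9/25, 3/50, -8/25) gives ∇J = (0, 0, 0), so (-9/25, 3/50, -8/25) is indeed a critical point.
The Hessian is constant: H = [[2, 6, 2], [6, 4, -6], [2, -6, 6]].
Leading principal minors: Δ₁ = 2, Δ₂ = -28, Δ₃ = -400.
The minors fit neither the all-positive nor the alternating-sign pattern, so H is indefinite: a saddle point.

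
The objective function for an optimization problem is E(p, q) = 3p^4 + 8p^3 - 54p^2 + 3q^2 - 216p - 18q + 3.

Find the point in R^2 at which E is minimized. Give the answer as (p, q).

(3, 3)

E(p,q) separates as A(p) + B(q) + 3, so its minimum is min A + min B + 3.
A'(p) = 12(p - 3)(p + 2)(p + 3) vanishes at p ∈ {-3, -2, 3}; B'(q) = 6q - 18 vanishes at q ∈ {3}.
Local minima of A (where A''>0): A(-3)=189, A(3)=-675. Local minima of B: B(3)=-27.
So the global minimum of E is A(3) + B(3) + 3 = -675 − 27 + 3 = -699, attained at (3, 3).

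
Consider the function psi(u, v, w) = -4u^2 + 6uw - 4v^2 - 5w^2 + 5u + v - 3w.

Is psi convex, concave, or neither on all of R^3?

psi is quadratic, so its Hessian is the constant matrix H = [[-8, 0, 6], [0, -8, 0], [6, 0, -10]].
Leading principal minors: -8, 64, -352.
Signs alternate −, +, − ⇒ H ≺ 0 ⇒ concave.

concave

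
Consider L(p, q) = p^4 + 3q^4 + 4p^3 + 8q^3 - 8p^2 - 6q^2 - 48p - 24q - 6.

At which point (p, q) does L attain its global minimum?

(2, 1)

L(p,q) separates as A(p) + B(q) − 6, so its minimum is min A + min B − 6.
A'(p) = 4(p - 2)(p + 2)(p + 3) vanishes at p ∈ {-3, -2, 2}; B'(q) = 12(q - 1)(q + 1)(q + 2) vanishes at q ∈ {-2, -1, 1}.
Local minima of A (where A''>0): A(-3)=45, A(2)=-80. Local minima of B: B(-2)=8, B(1)=-19.
So the global minimum of L is A(2) + B(1) − 6 = -80 − 19 − 6 = -105, attained at (2, 1).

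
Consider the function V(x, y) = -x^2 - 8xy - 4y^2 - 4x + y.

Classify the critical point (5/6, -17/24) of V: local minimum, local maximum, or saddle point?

saddle point

The Hessian of V is constant: H = [[-2, -8], [-8, -8]].
det(H) = (-2)·(-8) − (-8)² = -48.
Since det(H) < 0, H is indefinite and the critical point is a saddle point.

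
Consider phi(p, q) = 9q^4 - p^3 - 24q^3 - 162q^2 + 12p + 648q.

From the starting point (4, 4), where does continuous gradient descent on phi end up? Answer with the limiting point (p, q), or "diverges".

diverges

phi is separable, so gradient descent decouples: p follows -∂phi/∂p, q follows -∂phi/∂q.
∂phi/∂p = -3(p - 2)(p + 2); at p=4 this is -36, so p increases.
∂phi/∂q = 36(q - 3)(q - 2)(q + 3); at q=4 this is 504, so q decreases.
The p-coordinate has no critical point in that direction and runs off to infinity.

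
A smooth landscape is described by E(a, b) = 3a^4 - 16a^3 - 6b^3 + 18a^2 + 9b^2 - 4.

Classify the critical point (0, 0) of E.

The mixed partial ∂²E/∂a∂b is 0, so the Hessian at any point is diag(E_aa, E_bb) = diag(12(3a^2 - 8a + 3), 18(-2b + 1)).
At (0, 0): H = diag(36, 18).
Both eigenvalues are positive, so H is positive definite: a local minimum.

local minimum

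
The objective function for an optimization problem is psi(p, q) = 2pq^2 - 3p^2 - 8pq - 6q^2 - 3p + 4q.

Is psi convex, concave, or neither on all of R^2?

neither

The term 2pq^2 is cubic, so the Hessian is not constant.
∂²psi/∂q² = 4p - 12, which takes both signs as p varies (negative for sufficiently negative p). A diagonal entry of the Hessian changing sign means the Hessian is neither positive- nor negative-semidefinite on all of R^2.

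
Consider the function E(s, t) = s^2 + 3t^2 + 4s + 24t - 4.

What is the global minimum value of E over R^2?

E(s,t) separates as P(s) + Q(t) − 4, so its minimum is min P + min Q − 4.
P'(s) = 2s + 4 vanishes at s ∈ {-2}; Q'(t) = 6(t + 4) vanishes at t ∈ {-4}.
Local minima of P (where P''>0): P(-2)=-4. Local minima of Q: Q(-4)=-48.
So the global minimum of E is P(-2) + Q(-4) − 4 = -4 − 48 − 4 = -56, attained at (-2, -4).

-56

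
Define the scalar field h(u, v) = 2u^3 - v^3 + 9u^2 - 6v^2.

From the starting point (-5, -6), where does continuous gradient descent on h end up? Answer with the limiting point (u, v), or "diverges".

h is separable, so gradient descent decouples: u follows -∂h/∂u, v follows -∂h/∂v.
∂h/∂u = 6u(u + 3); at u=-5 this is 60, so u decreases.
∂h/∂v = -3v(v + 4); at v=-6 this is -36, so v increases.
The u-coordinate has no critical point in that direction and runs off to infinity.

diverges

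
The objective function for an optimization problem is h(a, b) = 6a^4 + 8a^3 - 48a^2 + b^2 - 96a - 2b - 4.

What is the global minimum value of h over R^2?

-229

h(a,b) separates as P(a) + Q(b) − 4, so its minimum is min P + min Q − 4.
P'(a) = 24(a - 2)(a + 1)(a + 2) vanishes at a ∈ {-2, -1, 2}; Q'(b) = 2b - 2 vanishes at b ∈ {1}.
Local minima of P (where P''>0): P(-2)=32, P(2)=-224. Local minima of Q: Q(1)=-1.
So the global minimum of h is P(2) + Q(1) − 4 = -224 − 1 − 4 = -229, attained at (2, 1).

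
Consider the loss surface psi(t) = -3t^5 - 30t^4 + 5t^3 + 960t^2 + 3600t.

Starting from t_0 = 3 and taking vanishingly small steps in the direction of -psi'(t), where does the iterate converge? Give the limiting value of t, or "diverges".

-3

psi'(t) = -15(t - 4)(t + 3)(t + 4)(t + 5), so psi'(3) = 5040.
Gradient descent moves in the -psi' direction, i.e. t is decreasing.
The nearest critical point in that direction is t = -3, where psi'' = 210 > 0 (a local minimum). The iterate converges there.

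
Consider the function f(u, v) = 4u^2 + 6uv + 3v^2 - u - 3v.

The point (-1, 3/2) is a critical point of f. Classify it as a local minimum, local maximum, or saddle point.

local minimum

The Hessian of f is constant: H = [[8, 6], [6, 6]].
det(H) = 8·6 − 6² = 12.
det(H) > 0 and tr(H) = 14 > 0, so H is positive definite and the point is a local minimum.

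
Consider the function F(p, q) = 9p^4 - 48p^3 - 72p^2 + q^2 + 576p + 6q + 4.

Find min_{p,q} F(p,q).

F(p,q) separates as A(p) + B(q) + 4, so its minimum is min A + min B + 4.
A'(p) = 36(p - 4)(p - 2)(p + 2) vanishes at p ∈ {-2, 2, 4}; B'(q) = 2q + 6 vanishes at q ∈ {-3}.
Local minima of A (where A''>0): A(-2)=-912, A(4)=384. Local minima of B: B(-3)=-9.
So the global minimum of F is A(-2) + B(-3) + 4 = -912 − 9 + 4 = -917, attained at (-2, -3).

-917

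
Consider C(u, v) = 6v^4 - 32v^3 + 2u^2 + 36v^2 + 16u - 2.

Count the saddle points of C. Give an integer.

C separates as a function of u plus a function of v, so ∇C=0 decouples.
∂C/∂u = 4(u + 4) = 0 at u ∈ {-4}; ∂C/∂v = 24v(v - 3)(v - 1) = 0 at v ∈ {0, 1, 3}.
The Hessian is diagonal: diag(C_uu, C_vv). Second derivatives: C_uu(-4)=4; C_vv(0)=72, C_vv(1)=-48, C_vv(3)=144.
Saddle points occur where the two diagonal entries have opposite signs: (-4, 1). Count: 1.

1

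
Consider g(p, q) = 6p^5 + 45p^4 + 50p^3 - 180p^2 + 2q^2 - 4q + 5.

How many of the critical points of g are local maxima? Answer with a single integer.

g separates as a function of p plus a function of q, so ∇g=0 decouples.
∂g/∂p = 30p(p - 1)(p + 3)(p + 4) = 0 at p ∈ {-4, -3, 0, 1}; ∂g/∂q = 4(q - 1) = 0 at q ∈ {1}.
The Hessian is diagonal: diag(g_pp, g_qq). Second derivatives: g_pp(-4)=-600, g_pp(-3)=360, g_pp(0)=-360, g_pp(1)=600; g_qq(1)=4.
Local maxima occur where both diagonal entries negative: none. Count: 0.

0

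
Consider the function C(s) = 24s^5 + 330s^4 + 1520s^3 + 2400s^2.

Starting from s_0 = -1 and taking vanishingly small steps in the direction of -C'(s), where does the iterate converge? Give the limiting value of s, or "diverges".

C'(s) = 120s(s + 2)(s + 4)(s + 5), so C'(-1) = -1440.
Gradient descent moves in the -C' direction, i.e. s is increasing.
The nearest critical point in that direction is s = 0, where C'' = 4800 > 0 (a local minimum). The iterate converges there.

0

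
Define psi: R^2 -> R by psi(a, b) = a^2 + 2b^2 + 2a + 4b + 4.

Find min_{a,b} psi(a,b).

psi(a,b) separates as P(a) + Q(b) + 4, so its minimum is min P + min Q + 4.
P'(a) = 2a + 2 vanishes at a ∈ {-1}; Q'(b) = 4b + 4 vanishes at b ∈ {-1}.
Local minima of P (where P''>0): P(-1)=-1. Local minima of Q: Q(-1)=-2.
So the global minimum of psi is P(-1) + Q(-1) + 4 = -1 − 2 + 4 = 1, attained at (-1, -1).

1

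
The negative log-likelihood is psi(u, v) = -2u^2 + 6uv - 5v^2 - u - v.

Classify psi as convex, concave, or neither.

concave

psi is quadratic, so its Hessian is the constant matrix H = [[-4, 6], [6, -10]].
det(H) = 4, tr(H) = -14.
det(H) > 0 and tr(H) < 0, so H is negative definite everywhere: concave.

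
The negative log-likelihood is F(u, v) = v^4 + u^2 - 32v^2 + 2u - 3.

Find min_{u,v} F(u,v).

F(u,v) separates as P(u) + Q(v) − 3, so its minimum is min P + min Q − 3.
P'(u) = 2u + 2 vanishes at u ∈ {-1}; Q'(v) = 4v(v - 4)(v + 4) vanishes at v ∈ {-4, 0, 4}.
Local minima of P (where P''>0): P(-1)=-1. Local minima of Q: Q(-4)=-256, Q(4)=-256.
So the global minimum of F is P(-1) + Q(-4) − 3 = -1 − 256 − 3 = -260, attained at (-1, -4).

-260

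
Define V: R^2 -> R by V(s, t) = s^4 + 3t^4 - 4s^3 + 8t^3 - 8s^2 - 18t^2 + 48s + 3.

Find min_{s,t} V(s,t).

V(s,t) separates as P(s) + Q(t) + 3, so its minimum is min P + min Q + 3.
P'(s) = 4(s - 3)(s - 2)(s + 2) vanishes at s ∈ {-2, 2, 3}; Q'(t) = 12t(t - 1)(t + 3) vanishes at t ∈ {-3, 0, 1}.
Local minima of P (where P''>0): P(-2)=-80, P(3)=45. Local minima of Q: Q(-3)=-135, Q(1)=-7.
So the global minimum of V is P(-2) + Q(-3) + 3 = -80 − 135 + 3 = -212, attained at (-2, -3).

-212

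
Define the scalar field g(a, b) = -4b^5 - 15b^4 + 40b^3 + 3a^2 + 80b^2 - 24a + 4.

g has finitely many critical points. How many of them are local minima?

2

g separates as a function of a plus a function of b, so ∇g=0 decouples.
∂g/∂a = 6(a - 4) = 0 at a ∈ {4}; ∂g/∂b = -20b(b - 2)(b + 1)(b + 4) = 0 at b ∈ {-4, -1, 0, 2}.
The Hessian is diagonal: diag(g_aa, g_bb). Second derivatives: g_aa(4)=6; g_bb(-4)=1440, g_bb(-1)=-180, g_bb(0)=160, g_bb(2)=-720.
Local minima occur where both diagonal entries positive: (4, -4), (4, 0). Count: 2.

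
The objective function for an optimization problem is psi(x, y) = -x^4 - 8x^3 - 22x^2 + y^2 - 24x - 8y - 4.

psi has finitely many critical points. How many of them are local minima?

1

psi separates as a function of x plus a function of y, so ∇psi=0 decouples.
∂psi/∂x = -4(x + 1)(x + 2)(x + 3) = 0 at x ∈ {-3, -2, -1}; ∂psi/∂y = 2(y - 4) = 0 at y ∈ {4}.
The Hessian is diagonal: diag(psi_xx, psi_yy). Second derivatives: psi_xx(-3)=-8, psi_xx(-2)=4, psi_xx(-1)=-8; psi_yy(4)=2.
Local minima occur where both diagonal entries positive: (-2, 4). Count: 1.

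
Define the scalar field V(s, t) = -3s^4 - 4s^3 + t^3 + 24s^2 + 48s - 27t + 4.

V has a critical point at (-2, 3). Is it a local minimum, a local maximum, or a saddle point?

The mixed partial ∂²V/∂s∂t is 0, so the Hessian at any point is diag(V_ss, V_tt) = diag(12(-3s^2 - 2s + 4), 6t).
At (-2, 3): H = diag(-48, 18).
The eigenvalues have opposite signs, so H is indefinite: a saddle point.

saddle point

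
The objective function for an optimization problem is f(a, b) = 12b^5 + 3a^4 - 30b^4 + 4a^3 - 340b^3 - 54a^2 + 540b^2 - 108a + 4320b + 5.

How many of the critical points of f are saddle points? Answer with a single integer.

f separates as a function of a plus a function of b, so ∇f=0 decouples.
∂f/∂a = 12(a - 3)(a + 1)(a + 3) = 0 at a ∈ {-3, -1, 3}; ∂f/∂b = 60(b - 4)(b - 3)(b + 2)(b + 3) = 0 at b ∈ {-3, -2, 3, 4}.
The Hessian is diagonal: diag(f_aa, f_bb). Second derivatives: f_aa(-3)=144, f_aa(-1)=-96, f_aa(3)=288; f_bb(-3)=-2520, f_bb(-2)=1800, f_bb(3)=-1800, f_bb(4)=2520.
Saddle points occur where the two diagonal entries have opposite signs: (-3, -3), (-3, 3), (-1, -2), (-1, 4), (3, -3), (3, 3). Count: 6.

6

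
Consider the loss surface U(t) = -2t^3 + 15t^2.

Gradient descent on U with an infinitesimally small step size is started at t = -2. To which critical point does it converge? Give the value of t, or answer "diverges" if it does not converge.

U'(t) = -6t(t - 5), so U'(-2) = -84.
Gradient descent moves in the -U' direction, i.e. t is increasing.
The nearest critical point in that direction is t = 0, where U'' = 30 > 0 (a local minimum). The iterate converges there.

0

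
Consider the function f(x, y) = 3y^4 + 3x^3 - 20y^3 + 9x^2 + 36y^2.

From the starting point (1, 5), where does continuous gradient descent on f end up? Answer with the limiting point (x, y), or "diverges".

(0, 3)

f is separable, so gradient descent decouples: x follows -∂f/∂x, y follows -∂f/∂y.
∂f/∂x = 9x(x + 2); at x=1 this is 27, so x decreases.
∂f/∂y = 12y(y - 3)(y - 2); at y=5 this is 360, so y decreases.
x converges to its nearest critical value 0 (a local min of the x-part); y converges to 3. The iterate converges to (0, 3).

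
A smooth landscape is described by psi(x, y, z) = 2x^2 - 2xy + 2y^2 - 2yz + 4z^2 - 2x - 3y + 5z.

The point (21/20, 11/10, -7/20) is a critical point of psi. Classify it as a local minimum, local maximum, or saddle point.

The Hessian is constant: H = [[4, -2, 0], [-2, 4, -2], [0, -2, 8]].
Leading principal minors: Δ₁ = 4, Δ₂ = 12, Δ₃ = 80.
All leading minors are positive, so H is positive definite: a local minimum.

local minimum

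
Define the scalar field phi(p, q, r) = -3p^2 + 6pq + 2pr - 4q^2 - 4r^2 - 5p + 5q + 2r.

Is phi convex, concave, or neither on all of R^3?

phi is quadratic, so its Hessian is the constant matrix H = [[-6, 6, 2], [6, -8, 0], [2, 0, -8]].
Leading principal minors: -6, 12, -64.
Signs alternate −, +, − ⇒ H ≺ 0 ⇒ concave.

concave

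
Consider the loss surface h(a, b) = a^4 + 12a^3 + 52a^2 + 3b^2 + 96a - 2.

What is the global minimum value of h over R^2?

-66

h(a,b) separates as P(a) + Q(b) − 2, so its minimum is min P + min Q − 2.
P'(a) = 4(a + 2)(a + 3)(a + 4) vanishes at a ∈ {-4, -3, -2}; Q'(b) = 6b vanishes at b ∈ {0}.
Local minima of P (where P''>0): P(-4)=-64, P(-2)=-64. Local minima of Q: Q(0)=0.
So the global minimum of h is P(-4) + Q(0) − 2 = -64 + 0 − 2 = -66, attained at (-4, 0).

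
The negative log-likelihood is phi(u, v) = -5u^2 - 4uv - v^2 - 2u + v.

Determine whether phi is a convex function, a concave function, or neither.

phi is quadratic, so its Hessian is the constant matrix H = [[-10, -4], [-4, -2]].
det(H) = 4, tr(H) = -12.
det(H) > 0 and tr(H) < 0, so H is negative definite everywhere: concave.

concave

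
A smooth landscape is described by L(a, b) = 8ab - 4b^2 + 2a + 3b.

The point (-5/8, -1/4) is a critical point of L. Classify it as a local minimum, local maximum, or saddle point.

The Hessian of L is constant: H = [[0, 8], [8, -8]].
det(H) = 0·(-8) − 8² = -64.
Since det(H) < 0, H is indefinite and the critical point is a saddle point.

saddle point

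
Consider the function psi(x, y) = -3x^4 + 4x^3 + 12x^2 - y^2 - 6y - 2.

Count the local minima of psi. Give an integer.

0

psi separates as a function of x plus a function of y, so ∇psi=0 decouples.
∂psi/∂x = -12x(x - 2)(x + 1) = 0 at x ∈ {-1, 0, 2}; ∂psi/∂y = -2(y + 3) = 0 at y ∈ {-3}.
The Hessian is diagonal: diag(psi_xx, psi_yy). Second derivatives: psi_xx(-1)=-36, psi_xx(0)=24, psi_xx(2)=-72; psi_yy(-3)=-2.
Local minima occur where both diagonal entries positive: none. Count: 0.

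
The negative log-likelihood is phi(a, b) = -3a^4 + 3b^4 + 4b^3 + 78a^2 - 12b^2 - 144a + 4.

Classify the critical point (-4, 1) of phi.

The mixed partial ∂²phi/∂a∂b is 0, so the Hessian at any point is diag(phi_aa, phi_bb) = diag(12(-3a^2 + 13), 12(3b^2 + 2b - 2)).
At (-4, 1): H = diag(-420, 36).
The eigenvalues have opposite signs, so H is indefinite: a saddle point.

saddle point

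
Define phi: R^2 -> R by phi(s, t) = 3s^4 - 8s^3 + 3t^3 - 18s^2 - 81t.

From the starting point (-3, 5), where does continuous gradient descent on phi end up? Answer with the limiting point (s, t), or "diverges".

(-1, 3)

phi is separable, so gradient descent decouples: s follows -∂phi/∂s, t follows -∂phi/∂t.
∂phi/∂s = 12s(s - 3)(s + 1); at s=-3 this is -432, so s increases.
∂phi/∂t = 9(t - 3)(t + 3); at t=5 this is 144, so t decreases.
s converges to its nearest critical value -1 (a local min of the s-part); t converges to 3. The iterate converges to (-1, 3).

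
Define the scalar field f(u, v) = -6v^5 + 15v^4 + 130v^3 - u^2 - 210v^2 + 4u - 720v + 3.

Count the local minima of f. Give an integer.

f separates as a function of u plus a function of v, so ∇f=0 decouples.
∂f/∂u = -2(u - 2) = 0 at u ∈ {2}; ∂f/∂v = -30(v - 4)(v - 2)(v + 1)(v + 3) = 0 at v ∈ {-3, -1, 2, 4}.
The Hessian is diagonal: diag(f_uu, f_vv). Second derivatives: f_uu(2)=-2; f_vv(-3)=2100, f_vv(-1)=-900, f_vv(2)=900, f_vv(4)=-2100.
Local minima occur where both diagonal entries positive: none. Count: 0.

0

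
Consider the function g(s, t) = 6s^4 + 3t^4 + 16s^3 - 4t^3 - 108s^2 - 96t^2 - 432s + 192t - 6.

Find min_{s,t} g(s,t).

g(s,t) separates as P(s) + Q(t) − 6, so its minimum is min P + min Q − 6.
P'(s) = 24(s - 3)(s + 2)(s + 3) vanishes at s ∈ {-3, -2, 3}; Q'(t) = 12(t - 4)(t - 1)(t + 4) vanishes at t ∈ {-4, 1, 4}.
Local minima of P (where P''>0): P(-3)=378, P(3)=-1350. Local minima of Q: Q(-4)=-1280, Q(4)=-256.
So the global minimum of g is P(3) + Q(-4) − 6 = -1350 − 1280 − 6 = -2636, attained at (3, -4).

-2636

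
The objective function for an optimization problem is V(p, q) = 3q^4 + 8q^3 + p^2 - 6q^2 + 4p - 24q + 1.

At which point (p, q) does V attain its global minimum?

V(p,q) separates as A(p) + B(q) + 1, so its minimum is min A + min B + 1.
A'(p) = 2p + 4 vanishes at p ∈ {-2}; B'(q) = 12(q - 1)(q + 1)(q + 2) vanishes at q ∈ {-2, -1, 1}.
Local minima of A (where A''>0): A(-2)=-4. Local minima of B: B(-2)=8, B(1)=-19.
So the global minimum of V is A(-2) + B(1) + 1 = -4 − 19 + 1 = -22, attained at (-2, 1).

(-2, 1)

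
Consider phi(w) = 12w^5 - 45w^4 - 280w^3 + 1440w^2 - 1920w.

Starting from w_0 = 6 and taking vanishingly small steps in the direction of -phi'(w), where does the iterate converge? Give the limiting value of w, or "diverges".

phi'(w) = 60(w - 4)(w - 2)(w - 1)(w + 4), so phi'(6) = 24000.
Gradient descent moves in the -phi' direction, i.e. w is decreasing.
The nearest critical point in that direction is w = 4, where phi'' = 2880 > 0 (a local minimum). The iterate converges there.

4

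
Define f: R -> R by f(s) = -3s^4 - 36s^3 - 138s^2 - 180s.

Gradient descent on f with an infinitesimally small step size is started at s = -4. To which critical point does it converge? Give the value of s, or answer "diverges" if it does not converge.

-3

f'(s) = -12(s + 1)(s + 3)(s + 5), so f'(-4) = -36.
Gradient descent moves in the -f' direction, i.e. s is increasing.
The nearest critical point in that direction is s = -3, where f'' = 48 > 0 (a local minimum). The iterate converges there.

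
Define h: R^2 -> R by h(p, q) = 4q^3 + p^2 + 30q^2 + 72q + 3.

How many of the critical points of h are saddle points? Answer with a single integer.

1

h separates as a function of p plus a function of q, so ∇h=0 decouples.
∂h/∂p = 2p = 0 at p ∈ {0}; ∂h/∂q = 12(q + 2)(q + 3) = 0 at q ∈ {-3, -2}.
The Hessian is diagonal: diag(h_pp, h_qq). Second derivatives: h_pp(0)=2; h_qq(-3)=-12, h_qq(-2)=12.
Saddle points occur where the two diagonal entries have opposite signs: (0, -3). Count: 1.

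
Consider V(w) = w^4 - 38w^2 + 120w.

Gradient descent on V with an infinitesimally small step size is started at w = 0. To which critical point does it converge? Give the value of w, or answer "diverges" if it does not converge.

-5

V'(w) = 4(w - 3)(w - 2)(w + 5), so V'(0) = 120.
Gradient descent moves in the -V' direction, i.e. w is decreasing.
The nearest critical point in that direction is w = -5, where V'' = 224 > 0 (a local minimum). The iterate converges there.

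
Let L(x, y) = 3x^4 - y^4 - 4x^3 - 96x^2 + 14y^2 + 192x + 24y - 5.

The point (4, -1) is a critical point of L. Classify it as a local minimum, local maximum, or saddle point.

local minimum

The mixed partial ∂²L/∂x∂y is 0, so the Hessian at any point is diag(L_xx, L_yy) = diag(12(3x^2 - 2x - 16), 4(-3y^2 + 7)).
At (4, -1): H = diag(288, 16).
Both eigenvalues are positive, so H is positive definite: a local minimum.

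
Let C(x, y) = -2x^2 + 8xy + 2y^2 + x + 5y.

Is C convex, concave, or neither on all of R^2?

C is quadratic, so its Hessian is the constant matrix H = [[-4, 8], [8, 4]].
det(H) = -80, tr(H) = 0.
det(H) < 0, so H is indefinite: neither convex nor concave.

neither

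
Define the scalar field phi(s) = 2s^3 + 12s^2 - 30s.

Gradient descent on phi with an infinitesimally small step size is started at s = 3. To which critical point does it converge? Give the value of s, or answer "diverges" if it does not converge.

1

phi'(s) = 6(s - 1)(s + 5), so phi'(3) = 96.
Gradient descent moves in the -phi' direction, i.e. s is decreasing.
The nearest critical point in that direction is s = 1, where phi'' = 36 > 0 (a local minimum). The iterate converges there.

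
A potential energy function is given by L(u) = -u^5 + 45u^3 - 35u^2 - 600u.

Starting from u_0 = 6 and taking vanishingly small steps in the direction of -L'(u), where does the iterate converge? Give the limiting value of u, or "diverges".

L'(u) = -5(u - 4)(u - 3)(u + 2)(u + 5), so L'(6) = -2640.
Gradient descent moves in the -L' direction, i.e. u is increasing.
There is no critical point above u=6, and L' keeps the same sign, so the iterate runs off to +∞.

diverges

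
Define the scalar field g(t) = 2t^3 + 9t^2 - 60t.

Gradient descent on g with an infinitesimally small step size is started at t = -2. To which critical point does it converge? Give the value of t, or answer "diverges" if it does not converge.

2

g'(t) = 6(t - 2)(t + 5), so g'(-2) = -72.
Gradient descent moves in the -g' direction, i.e. t is increasing.
The nearest critical point in that direction is t = 2, where g'' = 42 > 0 (a local minimum). The iterate converges there.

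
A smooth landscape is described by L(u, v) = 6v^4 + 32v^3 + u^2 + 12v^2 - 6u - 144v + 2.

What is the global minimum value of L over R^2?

L(u,v) separates as P(u) + Q(v) + 2, so its minimum is min P + min Q + 2.
P'(u) = 2u - 6 vanishes at u ∈ {3}; Q'(v) = 24(v - 1)(v + 2)(v + 3) vanishes at v ∈ {-3, -2, 1}.
Local minima of P (where P''>0): P(3)=-9. Local minima of Q: Q(-3)=162, Q(1)=-94.
So the global minimum of L is P(3) + Q(1) + 2 = -9 − 94 + 2 = -101, attained at (3, 1).

-101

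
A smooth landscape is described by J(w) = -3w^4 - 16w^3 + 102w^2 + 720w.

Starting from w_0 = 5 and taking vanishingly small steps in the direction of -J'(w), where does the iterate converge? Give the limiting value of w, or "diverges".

diverges

J'(w) = -12(w - 4)(w + 3)(w + 5), so J'(5) = -960.
Gradient descent moves in the -J' direction, i.e. w is increasing.
There is no critical point above w=5, and J' keeps the same sign, so the iterate runs off to +∞.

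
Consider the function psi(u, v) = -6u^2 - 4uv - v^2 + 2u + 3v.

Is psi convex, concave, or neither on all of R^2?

concave

psi is quadratic, so its Hessian is the constant matrix H = [[-12, -4], [-4, -2]].
det(H) = 8, tr(H) = -14.
det(H) > 0 and tr(H) < 0, so H is negative definite everywhere: concave.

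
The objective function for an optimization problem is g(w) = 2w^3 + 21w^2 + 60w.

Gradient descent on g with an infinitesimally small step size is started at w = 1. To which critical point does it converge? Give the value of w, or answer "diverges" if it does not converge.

-2

g'(w) = 6(w + 2)(w + 5), so g'(1) = 108.
Gradient descent moves in the -g' direction, i.e. w is decreasing.
The nearest critical point in that direction is w = -2, where g'' = 18 > 0 (a local minimum). The iterate converges there.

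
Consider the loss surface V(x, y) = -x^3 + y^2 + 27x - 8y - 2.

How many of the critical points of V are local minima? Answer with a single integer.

1

V separates as a function of x plus a function of y, so ∇V=0 decouples.
∂V/∂x = -3(x - 3)(x + 3) = 0 at x ∈ {-3, 3}; ∂V/∂y = 2(y - 4) = 0 at y ∈ {4}.
The Hessian is diagonal: diag(V_xx, V_yy). Second derivatives: V_xx(-3)=18, V_xx(3)=-18; V_yy(4)=2.
Local minima occur where both diagonal entries positive: (-3, 4). Count: 1.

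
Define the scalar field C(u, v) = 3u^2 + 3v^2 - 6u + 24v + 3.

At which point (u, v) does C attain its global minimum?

(1, -4)

C(u,v) separates as P(u) + Q(v) + 3, so its minimum is min P + min Q + 3.
P'(u) = 6u - 6 vanishes at u ∈ {1}; Q'(v) = 6v + 24 vanishes at v ∈ {-4}.
Local minima of P (where P''>0): P(1)=-3. Local minima of Q: Q(-4)=-48.
So the global minimum of C is P(1) + Q(-4) + 3 = -3 − 48 + 3 = -48, attained at (1, -4).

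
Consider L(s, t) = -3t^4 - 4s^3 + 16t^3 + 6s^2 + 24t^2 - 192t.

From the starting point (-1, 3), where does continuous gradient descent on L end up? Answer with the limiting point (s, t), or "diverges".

L is separable, so gradient descent decouples: s follows -∂L/∂s, t follows -∂L/∂t.
∂L/∂s = -12s(s - 1); at s=-1 this is -24, so s increases.
∂L/∂t = -12(t - 4)(t - 2)(t + 2); at t=3 this is 60, so t decreases.
s converges to its nearest critical value 0 (a local min of the s-part); t converges to 2. The iterate converges to (0, 2).

(0, 2)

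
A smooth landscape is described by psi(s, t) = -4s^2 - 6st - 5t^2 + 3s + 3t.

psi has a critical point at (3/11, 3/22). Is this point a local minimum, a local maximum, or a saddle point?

The Hessian of psi is constant: H = [[-8, -6], [-6, -10]].
det(H) = (-8)·(-10) − (-6)² = 44.
det(H) > 0 and tr(H) = -18 < 0, so H is negative definite and the point is a local maximum.

local maximum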